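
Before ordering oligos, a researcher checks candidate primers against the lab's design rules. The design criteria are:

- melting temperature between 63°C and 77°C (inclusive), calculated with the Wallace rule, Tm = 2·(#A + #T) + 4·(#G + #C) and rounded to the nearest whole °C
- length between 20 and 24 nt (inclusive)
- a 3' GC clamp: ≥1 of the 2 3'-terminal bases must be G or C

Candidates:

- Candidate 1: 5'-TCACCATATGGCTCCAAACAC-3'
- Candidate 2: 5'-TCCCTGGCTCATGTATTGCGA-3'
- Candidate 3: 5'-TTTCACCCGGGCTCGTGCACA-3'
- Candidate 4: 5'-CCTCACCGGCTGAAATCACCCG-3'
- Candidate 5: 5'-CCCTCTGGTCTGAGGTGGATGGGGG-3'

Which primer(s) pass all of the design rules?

Candidate 1 (21 nt, A=7 T=4 G=2 C=8): Tm = 2·11 + 4·10 = 62°C, outside 63–77°C ✗; length 21 ✓; 3' end AC has 1 G/C ✓ — fails.
Candidate 2 (21 nt, A=3 T=7 G=5 C=6): Tm = 2·10 + 4·11 = 64°C ✓; length 21 ✓; 3' end GA has 1 G/C ✓ — passes.
Candidate 3 (21 nt, A=3 T=5 G=5 C=8): Tm = 2·8 + 4·13 = 68°C ✓; length 21 ✓; 3' end CA has 1 G/C ✓ — passes.
Candidate 4 (22 nt, A=5 T=3 G=4 C=10): Tm = 2·8 + 4·14 = 72°C ✓; length 22 ✓; 3' end CG has 2 G/C ✓ — passes.
Candidate 5 (25 nt, A=2 T=6 G=12 C=5): Tm = 2·8 + 4·17 = 84°C, outside 63–77°C ✗; length 25, outside 20–24 ✗; 3' end GG has 2 G/C ✓ — fails.

Candidate 2, Candidate 3 and Candidate 4.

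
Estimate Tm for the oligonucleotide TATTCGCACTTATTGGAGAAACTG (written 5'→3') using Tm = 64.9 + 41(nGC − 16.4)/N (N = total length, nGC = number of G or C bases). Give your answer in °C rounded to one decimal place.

52.3°C

Base counts: A=7, T=8, G=5, C=4; G+C = 9, N = 24.
Tm = 64.9 + 41·(9 − 16.4)/24 = 64.9 + -303.40/24 = 52.3°C.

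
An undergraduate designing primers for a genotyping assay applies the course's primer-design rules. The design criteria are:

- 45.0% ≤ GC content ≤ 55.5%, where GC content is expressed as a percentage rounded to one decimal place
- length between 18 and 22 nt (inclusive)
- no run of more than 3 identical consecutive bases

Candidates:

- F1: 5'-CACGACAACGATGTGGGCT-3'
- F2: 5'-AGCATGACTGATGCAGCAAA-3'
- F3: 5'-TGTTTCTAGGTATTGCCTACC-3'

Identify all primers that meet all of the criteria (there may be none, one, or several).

F2 only.

F1 (19 nt, A=5 T=3 G=6 C=5): GC 11/19 = 57.9%, outside 45.0–55.5% ✗; length 19 ✓; longest run = 3 ✓ — fails.
F2 (20 nt, A=8 T=3 G=5 C=4): GC 9/20 = 45.0% ✓; length 20 ✓; longest run = 3 ✓ — passes.
F3 (21 nt, A=3 T=9 G=4 C=5): GC 9/21 = 42.9%, outside 45.0–55.5% ✗; length 21 ✓; longest run = 3 ✓ — fails.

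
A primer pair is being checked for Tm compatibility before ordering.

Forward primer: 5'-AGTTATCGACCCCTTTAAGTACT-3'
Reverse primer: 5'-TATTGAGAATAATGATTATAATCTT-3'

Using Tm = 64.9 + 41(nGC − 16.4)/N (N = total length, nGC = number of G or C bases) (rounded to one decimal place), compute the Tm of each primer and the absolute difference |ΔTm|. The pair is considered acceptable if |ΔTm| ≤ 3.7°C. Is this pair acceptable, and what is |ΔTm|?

|ΔTm| = 7.1°C; the pair is not acceptable.

Forward: G+C = 9, N = 23 → Tm = 64.9 + 41·(9 − 16.4)/23 = 51.7°C.
Reverse: G+C = 4, N = 25 → Tm = 64.9 + 41·(4 − 16.4)/25 = 44.6°C.
|ΔTm| = |51.7 − 44.6| = 7.1°C, > 3.7°C.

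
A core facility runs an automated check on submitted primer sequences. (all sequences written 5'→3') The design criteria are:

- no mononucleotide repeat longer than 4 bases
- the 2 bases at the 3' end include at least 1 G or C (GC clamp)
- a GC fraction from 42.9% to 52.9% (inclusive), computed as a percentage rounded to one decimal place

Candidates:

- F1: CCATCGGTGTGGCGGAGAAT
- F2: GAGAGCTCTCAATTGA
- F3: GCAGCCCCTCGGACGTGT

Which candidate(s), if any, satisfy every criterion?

F2 only.

F1 (20 nt, A=4 T=4 G=8 C=4): longest run = 2 ✓; 3' end AT has 0 G/C, need ≥1 ✗; GC 12/20 = 60.0%, outside 42.9–52.9% ✗ — fails.
F2 (16 nt, A=5 T=4 G=4 C=3): longest run = 2 ✓; 3' end GA has 1 G/C ✓; GC 7/16 = 43.8% ✓ — passes.
F3 (18 nt, A=2 T=3 G=6 C=7): longest run = 4 ✓; 3' end GT has 1 G/C ✓; GC 13/18 = 72.2%, outside 42.9–52.9% ✗ — fails.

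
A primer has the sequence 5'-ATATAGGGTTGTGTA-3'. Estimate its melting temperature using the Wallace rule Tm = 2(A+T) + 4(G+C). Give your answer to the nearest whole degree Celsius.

40°C

Base counts: A=4, T=6, G=5, C=0 (length 15).
Tm = 2·(4+6) + 4·(5+0) = 2·10 + 4·5 = 20 + 20 = 40°C.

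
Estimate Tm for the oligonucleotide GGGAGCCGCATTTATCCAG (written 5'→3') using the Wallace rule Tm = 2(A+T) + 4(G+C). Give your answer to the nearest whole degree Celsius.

Base counts: A=4, T=4, G=6, C=5 (length 19).
Tm = 2·(4+4) + 4·(6+5) = 2·8 + 4·11 = 16 + 44 = 60°C.

60°C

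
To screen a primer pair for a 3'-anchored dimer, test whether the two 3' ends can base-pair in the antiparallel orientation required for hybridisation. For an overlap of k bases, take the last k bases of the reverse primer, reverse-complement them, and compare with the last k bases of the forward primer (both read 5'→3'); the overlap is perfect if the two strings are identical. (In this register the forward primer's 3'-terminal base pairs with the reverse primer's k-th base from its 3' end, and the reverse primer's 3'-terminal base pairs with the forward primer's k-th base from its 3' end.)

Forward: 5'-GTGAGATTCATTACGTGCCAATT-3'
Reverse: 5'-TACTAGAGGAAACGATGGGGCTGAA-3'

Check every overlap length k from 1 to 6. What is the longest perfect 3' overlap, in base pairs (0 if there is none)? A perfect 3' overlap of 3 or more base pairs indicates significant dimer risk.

Last 6 bases (5'→3') — forward …CCAATT, reverse …GCTGAA.
Reverse complement of the reverse primer's last 6 bases: TTCAGC; its first k bases are the reverse complement of the reverse primer's last k bases, so a perfect k-base overlap needs the forward primer's last k bases to equal them.
Comparing (forward last k vs required): k=1: T vs T ✓; k=2: TT vs TT ✓; k=3: ATT vs TTC ✗; k=4: AATT vs TTCA ✗; k=5: CAATT vs TTCAG ✗; k=6: CCAATT vs TTCAGC ✗.
Perfect overlaps at k = 1, 2; the largest is 2.

Longest perfect overlap: 2 complementary base pairs; below the dimer-risk threshold (threshold 3).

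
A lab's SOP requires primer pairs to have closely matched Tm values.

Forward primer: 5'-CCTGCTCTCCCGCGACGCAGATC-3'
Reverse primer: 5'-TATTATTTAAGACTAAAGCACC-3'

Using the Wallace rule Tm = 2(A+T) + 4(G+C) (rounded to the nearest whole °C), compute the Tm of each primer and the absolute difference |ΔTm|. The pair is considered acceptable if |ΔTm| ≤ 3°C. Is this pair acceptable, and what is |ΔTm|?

Forward: A=3 T=4 G=5 C=11 → Tm = 2·7 + 4·16 = 78°C.
Reverse: A=9 T=7 G=2 C=4 → Tm = 2·16 + 4·6 = 56°C.
|ΔTm| = |78 − 56| = 22°C, > 3°C.

|ΔTm| = 22°C; the pair is not acceptable.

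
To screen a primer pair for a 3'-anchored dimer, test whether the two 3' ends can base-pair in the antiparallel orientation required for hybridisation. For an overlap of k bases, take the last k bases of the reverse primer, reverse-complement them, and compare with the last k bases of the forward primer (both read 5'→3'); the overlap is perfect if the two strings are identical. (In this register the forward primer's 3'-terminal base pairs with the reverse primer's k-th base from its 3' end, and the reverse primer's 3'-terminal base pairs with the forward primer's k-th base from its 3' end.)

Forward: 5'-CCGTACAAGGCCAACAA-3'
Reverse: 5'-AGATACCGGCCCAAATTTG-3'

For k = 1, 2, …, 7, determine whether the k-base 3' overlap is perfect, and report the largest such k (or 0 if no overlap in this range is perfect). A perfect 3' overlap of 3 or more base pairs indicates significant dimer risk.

Last 7 bases (5'→3') — forward …CCAACAA, reverse …AAATTTG.
Reverse complement of the reverse primer's last 7 bases: CAAATTT; its first k bases are the reverse complement of the reverse primer's last k bases, so a perfect k-base overlap needs the forward primer's last k bases to equal them.
Comparing (forward last k vs required): k=1: A vs C ✗; k=2: AA vs CA ✗; k=3: CAA vs CAA ✓; k=4: ACAA vs CAAA ✗; k=5: AACAA vs CAAAT ✗; k=6: CAACAA vs CAAATT ✗; k=7: CCAACAA vs CAAATTT ✗.
Only k = 3 is perfect, so the longest perfect 3' overlap is 3.

Longest perfect overlap: 3 complementary base pairs; significant dimer risk (threshold 3).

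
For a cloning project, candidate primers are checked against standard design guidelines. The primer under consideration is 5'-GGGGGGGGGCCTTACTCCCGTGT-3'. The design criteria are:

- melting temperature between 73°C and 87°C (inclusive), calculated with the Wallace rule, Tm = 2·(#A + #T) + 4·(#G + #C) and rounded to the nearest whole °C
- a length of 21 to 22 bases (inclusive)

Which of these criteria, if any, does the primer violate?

Base counts: A=1, T=5, G=11, C=6 (length 23).
Tm: Tm = 2·6 + 4·17 = 80°C ✓
length: length 23, outside 21–22 ✗

Fails: length.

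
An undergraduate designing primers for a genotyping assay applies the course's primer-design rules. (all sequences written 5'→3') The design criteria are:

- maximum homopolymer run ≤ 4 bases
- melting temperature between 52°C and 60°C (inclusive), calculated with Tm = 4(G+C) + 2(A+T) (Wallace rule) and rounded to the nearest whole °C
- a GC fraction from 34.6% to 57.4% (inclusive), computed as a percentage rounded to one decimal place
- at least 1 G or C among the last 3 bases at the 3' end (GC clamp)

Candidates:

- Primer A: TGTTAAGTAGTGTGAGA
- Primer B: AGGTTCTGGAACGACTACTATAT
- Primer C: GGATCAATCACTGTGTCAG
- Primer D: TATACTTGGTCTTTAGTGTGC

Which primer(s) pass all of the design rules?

Primer C and Primer D.

Primer A (17 nt, A=5 T=6 G=6 C=0): longest run = 2 ✓; Tm = 2·11 + 4·6 = 46°C, outside 52–60°C ✗; GC 6/17 = 35.3% ✓; 3' end AGA has 1 G/C ✓ — fails.
Primer B (23 nt, A=7 T=7 G=5 C=4): longest run = 2 ✓; Tm = 2·14 + 4·9 = 64°C, outside 52–60°C ✗; GC 9/23 = 39.1% ✓; 3' end TAT has 0 G/C, need ≥1 ✗ — fails.
Primer C (19 nt, A=5 T=5 G=5 C=4): longest run = 2 ✓; Tm = 2·10 + 4·9 = 56°C ✓; GC 9/19 = 47.4% ✓; 3' end CAG has 2 G/C ✓ — passes.
Primer D (21 nt, A=3 T=10 G=5 C=3): longest run = 3 ✓; Tm = 2·13 + 4·8 = 58°C ✓; GC 8/21 = 38.1% ✓; 3' end TGC has 2 G/C ✓ — passes.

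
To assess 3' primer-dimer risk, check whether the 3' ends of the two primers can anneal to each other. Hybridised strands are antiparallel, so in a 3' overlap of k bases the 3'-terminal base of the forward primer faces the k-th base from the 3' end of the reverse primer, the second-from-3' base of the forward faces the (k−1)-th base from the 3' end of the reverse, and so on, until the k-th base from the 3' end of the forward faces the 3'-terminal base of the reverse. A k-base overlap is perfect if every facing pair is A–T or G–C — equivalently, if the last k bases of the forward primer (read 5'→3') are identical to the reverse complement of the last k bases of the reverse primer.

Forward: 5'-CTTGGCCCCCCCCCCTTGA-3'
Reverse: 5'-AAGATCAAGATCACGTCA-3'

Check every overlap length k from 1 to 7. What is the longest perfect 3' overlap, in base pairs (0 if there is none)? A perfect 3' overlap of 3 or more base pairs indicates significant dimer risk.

Last 7 bases (5'→3') — forward …CCCTTGA, reverse …CACGTCA.
Reverse complement of the reverse primer's last 7 bases: TGACGTG; its first k bases are the reverse complement of the reverse primer's last k bases, so a perfect k-base overlap needs the forward primer's last k bases to equal them.
Comparing (forward last k vs required): k=1: A vs T ✗; k=2: GA vs TG ✗; k=3: TGA vs TGA ✓; k=4: TTGA vs TGAC ✗; k=5: CTTGA vs TGACG ✗; k=6: CCTTGA vs TGACGT ✗; k=7: CCCTTGA vs TGACGTG ✗.
Only k = 3 is perfect, so the longest perfect 3' overlap is 3.

Longest perfect overlap: 3 complementary base pairs; significant dimer risk (threshold 3).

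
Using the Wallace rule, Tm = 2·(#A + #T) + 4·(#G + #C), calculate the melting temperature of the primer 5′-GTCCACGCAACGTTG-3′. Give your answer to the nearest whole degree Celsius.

48°C

Base counts: A=3, T=3, G=4, C=5 (length 15).
Tm = 2·(3+3) + 4·(4+5) = 2·6 + 4·9 = 12 + 36 = 48°C.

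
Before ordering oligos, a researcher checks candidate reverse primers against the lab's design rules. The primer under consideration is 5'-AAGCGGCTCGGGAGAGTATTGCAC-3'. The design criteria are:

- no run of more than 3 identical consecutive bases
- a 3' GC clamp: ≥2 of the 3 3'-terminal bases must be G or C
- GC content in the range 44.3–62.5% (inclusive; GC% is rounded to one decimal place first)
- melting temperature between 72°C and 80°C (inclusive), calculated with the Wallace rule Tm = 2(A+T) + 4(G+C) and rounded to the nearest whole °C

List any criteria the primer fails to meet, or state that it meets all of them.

Base counts: A=6, T=4, G=9, C=5 (length 24).
homopolymer run: longest run = 3 ✓
GC clamp: 3' end CAC has 2 G/C ✓
GC content: GC 14/24 = 58.3% ✓
Tm: Tm = 2·10 + 4·14 = 76°C ✓

Meets all criteria.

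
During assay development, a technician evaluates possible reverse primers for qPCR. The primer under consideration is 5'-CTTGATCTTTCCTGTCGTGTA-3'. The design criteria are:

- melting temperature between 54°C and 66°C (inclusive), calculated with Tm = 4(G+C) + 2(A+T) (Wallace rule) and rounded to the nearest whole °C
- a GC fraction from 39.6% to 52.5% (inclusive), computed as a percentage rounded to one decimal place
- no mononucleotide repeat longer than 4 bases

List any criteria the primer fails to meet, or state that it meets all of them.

Base counts: A=2, T=10, G=4, C=5 (length 21).
Tm: Tm = 2·12 + 4·9 = 60°C ✓
GC content: GC 9/21 = 42.9% ✓
homopolymer run: longest run = 3 ✓

Meets all criteria.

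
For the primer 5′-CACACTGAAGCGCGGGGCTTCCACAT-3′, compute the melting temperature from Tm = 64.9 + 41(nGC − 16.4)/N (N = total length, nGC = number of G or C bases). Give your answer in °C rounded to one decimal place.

Base counts: A=6, T=4, G=7, C=9; G+C = 16, N = 26.
Tm = 64.9 + 41·(16 − 16.4)/26 = 64.9 + -16.40/26 = 64.3°C.

64.3°C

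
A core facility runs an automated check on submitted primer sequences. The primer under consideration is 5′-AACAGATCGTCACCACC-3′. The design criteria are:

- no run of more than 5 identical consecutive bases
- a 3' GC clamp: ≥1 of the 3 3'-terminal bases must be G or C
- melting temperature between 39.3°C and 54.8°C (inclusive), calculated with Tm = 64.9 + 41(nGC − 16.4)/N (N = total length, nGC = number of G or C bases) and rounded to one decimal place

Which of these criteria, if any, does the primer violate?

Base counts: A=6, T=2, G=2, C=7 (length 17).
homopolymer run: longest run = 2 ✓
GC clamp: 3' end ACC has 2 G/C ✓
Tm: Tm = 64.9 + 41·(9 − 16.4)/17 = 47.1°C ✓

Meets all criteria.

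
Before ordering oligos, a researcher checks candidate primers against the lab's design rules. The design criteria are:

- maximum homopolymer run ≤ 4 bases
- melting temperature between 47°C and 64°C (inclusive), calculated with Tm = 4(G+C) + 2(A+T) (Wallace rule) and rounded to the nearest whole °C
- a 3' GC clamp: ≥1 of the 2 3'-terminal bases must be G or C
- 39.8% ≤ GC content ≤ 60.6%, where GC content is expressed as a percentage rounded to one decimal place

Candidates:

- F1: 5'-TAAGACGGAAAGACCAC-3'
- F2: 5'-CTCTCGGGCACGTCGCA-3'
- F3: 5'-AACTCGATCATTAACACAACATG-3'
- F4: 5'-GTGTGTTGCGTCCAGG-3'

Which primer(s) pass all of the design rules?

F1 only.

F1 (17 nt, A=8 T=1 G=4 C=4): longest run = 3 ✓; Tm = 2·9 + 4·8 = 50°C ✓; 3' end AC has 1 G/C ✓; GC 8/17 = 47.1% ✓ — passes.
F2 (17 nt, A=2 T=3 G=5 C=7): longest run = 3 ✓; Tm = 2·5 + 4·12 = 58°C ✓; 3' end CA has 1 G/C ✓; GC 12/17 = 70.6%, outside 39.8–60.6% ✗ — fails.
F3 (23 nt, A=10 T=5 G=2 C=6): longest run = 2 ✓; Tm = 2·15 + 4·8 = 62°C ✓; 3' end TG has 1 G/C ✓; GC 8/23 = 34.8%, outside 39.8–60.6% ✗ — fails.
F4 (16 nt, A=1 T=5 G=7 C=3): longest run = 2 ✓; Tm = 2·6 + 4·10 = 52°C ✓; 3' end GG has 2 G/C ✓; GC 10/16 = 62.5%, outside 39.8–60.6% ✗ — fails.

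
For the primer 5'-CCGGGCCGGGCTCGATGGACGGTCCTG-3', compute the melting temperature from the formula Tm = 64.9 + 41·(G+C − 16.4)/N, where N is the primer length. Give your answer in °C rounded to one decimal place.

Base counts: A=2, T=4, G=12, C=9; G+C = 21, N = 27.
Tm = 64.9 + 41·(21 − 16.4)/27 = 64.9 + 188.60/27 = 71.9°C.

71.9°C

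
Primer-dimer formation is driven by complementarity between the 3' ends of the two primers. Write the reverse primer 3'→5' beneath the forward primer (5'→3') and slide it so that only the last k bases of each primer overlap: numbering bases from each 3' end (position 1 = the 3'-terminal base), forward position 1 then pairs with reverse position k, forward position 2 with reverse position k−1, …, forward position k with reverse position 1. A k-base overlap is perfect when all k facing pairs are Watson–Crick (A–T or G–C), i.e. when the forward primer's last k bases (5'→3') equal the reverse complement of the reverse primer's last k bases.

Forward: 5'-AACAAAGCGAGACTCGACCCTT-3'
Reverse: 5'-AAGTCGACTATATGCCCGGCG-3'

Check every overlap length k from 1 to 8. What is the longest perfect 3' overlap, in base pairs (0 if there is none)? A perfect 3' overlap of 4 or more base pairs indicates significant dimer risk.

Last 8 bases (5'→3') — forward …CGACCCTT, reverse …GCCCGGCG.
Reverse complement of the reverse primer's last 8 bases: CGCCGGGC; its first k bases are the reverse complement of the reverse primer's last k bases, so a perfect k-base overlap needs the forward primer's last k bases to equal them.
Comparing (forward last k vs required): k=1: T vs C ✗; k=2: TT vs CG ✗; k=3: CTT vs CGC ✗; k=4: CCTT vs CGCC ✗; k=5: CCCTT vs CGCCG ✗; k=6: ACCCTT vs CGCCGG ✗; k=7: GACCCTT vs CGCCGGG ✗; k=8: CGACCCTT vs CGCCGGGC ✗.
No overlap length from 1 to 8 is perfect, so the longest perfect 3' overlap is 0.

Longest perfect overlap: 0 complementary base pairs; below the dimer-risk threshold (threshold 4).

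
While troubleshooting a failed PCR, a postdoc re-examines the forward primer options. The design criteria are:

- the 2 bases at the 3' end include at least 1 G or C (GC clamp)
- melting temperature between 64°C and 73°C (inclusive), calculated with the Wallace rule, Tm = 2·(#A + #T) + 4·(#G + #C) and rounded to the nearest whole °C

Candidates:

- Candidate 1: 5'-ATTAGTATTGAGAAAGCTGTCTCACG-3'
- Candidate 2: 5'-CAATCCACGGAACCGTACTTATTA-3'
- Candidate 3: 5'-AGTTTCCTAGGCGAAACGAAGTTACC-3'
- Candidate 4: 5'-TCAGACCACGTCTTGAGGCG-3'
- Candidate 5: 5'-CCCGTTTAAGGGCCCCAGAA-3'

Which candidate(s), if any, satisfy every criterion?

Candidate 1 (26 nt, A=8 T=8 G=6 C=4): 3' end CG has 2 G/C ✓; Tm = 2·16 + 4·10 = 72°C ✓ — passes.
Candidate 2 (24 nt, A=8 T=6 G=3 C=7): 3' end TA has 0 G/C, need ≥1 ✗; Tm = 2·14 + 4·10 = 68°C ✓ — fails.
Candidate 3 (26 nt, A=8 T=6 G=6 C=6): 3' end CC has 2 G/C ✓; Tm = 2·14 + 4·12 = 76°C, outside 64–73°C ✗ — fails.
Candidate 4 (20 nt, A=4 T=4 G=6 C=6): 3' end CG has 2 G/C ✓; Tm = 2·8 + 4·12 = 64°C ✓ — passes.
Candidate 5 (20 nt, A=5 T=3 G=5 C=7): 3' end AA has 0 G/C, need ≥1 ✗; Tm = 2·8 + 4·12 = 64°C ✓ — fails.

Candidate 1 and Candidate 4.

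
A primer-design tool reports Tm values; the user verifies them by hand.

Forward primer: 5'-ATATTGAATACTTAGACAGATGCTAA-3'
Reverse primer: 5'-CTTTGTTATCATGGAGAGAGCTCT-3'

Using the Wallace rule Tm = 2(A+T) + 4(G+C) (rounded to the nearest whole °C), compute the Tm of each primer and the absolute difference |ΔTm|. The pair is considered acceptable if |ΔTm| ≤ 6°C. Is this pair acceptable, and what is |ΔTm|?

|ΔTm| = 2°C; the pair is acceptable.

Forward: A=11 T=8 G=4 C=3 → Tm = 2·19 + 4·7 = 66°C.
Reverse: A=5 T=9 G=6 C=4 → Tm = 2·14 + 4·10 = 68°C.
|ΔTm| = |66 − 68| = 2°C, ≤ 6°C.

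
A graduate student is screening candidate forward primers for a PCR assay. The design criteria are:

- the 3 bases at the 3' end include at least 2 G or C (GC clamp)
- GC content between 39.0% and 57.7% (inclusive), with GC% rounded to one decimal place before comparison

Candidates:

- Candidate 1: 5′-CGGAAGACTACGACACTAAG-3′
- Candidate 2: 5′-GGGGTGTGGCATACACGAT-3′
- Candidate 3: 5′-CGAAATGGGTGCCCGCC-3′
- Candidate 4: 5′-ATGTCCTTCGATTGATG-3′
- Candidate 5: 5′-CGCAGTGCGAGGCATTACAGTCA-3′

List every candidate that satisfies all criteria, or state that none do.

None of the candidates satisfy all criteria.

Candidate 1 (20 nt, A=8 T=2 G=5 C=5): 3' end AAG has 1 G/C, need ≥2 ✗; GC 10/20 = 50.0% ✓ — fails.
Candidate 2 (19 nt, A=4 T=4 G=8 C=3): 3' end GAT has 1 G/C, need ≥2 ✗; GC 11/19 = 57.9%, outside 39.0–57.7% ✗ — fails.
Candidate 3 (17 nt, A=3 T=2 G=6 C=6): 3' end GCC has 3 G/C ✓; GC 12/17 = 70.6%, outside 39.0–57.7% ✗ — fails.
Candidate 4 (17 nt, A=3 T=7 G=4 C=3): 3' end ATG has 1 G/C, need ≥2 ✗; GC 7/17 = 41.2% ✓ — fails.
Candidate 5 (23 nt, A=6 T=4 G=7 C=6): 3' end TCA has 1 G/C, need ≥2 ✗; GC 13/23 = 56.5% ✓ — fails.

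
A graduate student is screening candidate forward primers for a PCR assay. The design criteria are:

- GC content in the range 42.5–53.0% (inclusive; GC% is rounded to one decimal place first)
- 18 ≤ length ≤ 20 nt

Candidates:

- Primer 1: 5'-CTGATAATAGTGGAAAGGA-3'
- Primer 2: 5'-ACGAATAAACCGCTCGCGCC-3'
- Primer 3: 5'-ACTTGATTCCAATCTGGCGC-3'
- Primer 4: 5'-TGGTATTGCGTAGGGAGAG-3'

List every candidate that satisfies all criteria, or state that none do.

Primer 1 (19 nt, A=8 T=4 G=6 C=1): GC 7/19 = 36.8%, outside 42.5–53.0% ✗; length 19 ✓ — fails.
Primer 2 (20 nt, A=6 T=2 G=4 C=8): GC 12/20 = 60.0%, outside 42.5–53.0% ✗; length 20 ✓ — fails.
Primer 3 (20 nt, A=4 T=6 G=4 C=6): GC 10/20 = 50.0% ✓; length 20 ✓ — passes.
Primer 4 (19 nt, A=4 T=5 G=9 C=1): GC 10/19 = 52.6% ✓; length 19 ✓ — passes.

Primer 3 and Primer 4.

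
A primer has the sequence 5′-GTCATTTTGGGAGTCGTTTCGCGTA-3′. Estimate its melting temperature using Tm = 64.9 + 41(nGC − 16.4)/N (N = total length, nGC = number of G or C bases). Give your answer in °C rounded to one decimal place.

57.7°C

Base counts: A=3, T=10, G=8, C=4; G+C = 12, N = 25.
Tm = 64.9 + 41·(12 − 16.4)/25 = 64.9 + -180.40/25 = 57.7°C.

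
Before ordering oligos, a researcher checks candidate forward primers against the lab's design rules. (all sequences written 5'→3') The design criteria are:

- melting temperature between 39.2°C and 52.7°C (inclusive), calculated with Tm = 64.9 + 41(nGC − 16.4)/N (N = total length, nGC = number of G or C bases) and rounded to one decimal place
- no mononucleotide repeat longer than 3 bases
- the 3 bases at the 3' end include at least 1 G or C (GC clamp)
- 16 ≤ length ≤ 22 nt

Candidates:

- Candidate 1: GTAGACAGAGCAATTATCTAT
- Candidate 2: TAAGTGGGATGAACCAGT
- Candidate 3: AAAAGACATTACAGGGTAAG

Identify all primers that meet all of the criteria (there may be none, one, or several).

Candidate 1 (21 nt, A=8 T=6 G=4 C=3): Tm = 64.9 + 41·(7 − 16.4)/21 = 46.5°C ✓; longest run = 2 ✓; 3' end TAT has 0 G/C, need ≥1 ✗; length 21 ✓ — fails.
Candidate 2 (18 nt, A=6 T=4 G=6 C=2): Tm = 64.9 + 41·(8 − 16.4)/18 = 45.8°C ✓; longest run = 3 ✓; 3' end AGT has 1 G/C ✓; length 18 ✓ — passes.
Candidate 3 (20 nt, A=10 T=3 G=5 C=2): Tm = 64.9 + 41·(7 − 16.4)/20 = 45.6°C ✓; longest run = 4, exceeds 3 ✗; 3' end AAG has 1 G/C ✓; length 20 ✓ — fails.

Candidate 2 only.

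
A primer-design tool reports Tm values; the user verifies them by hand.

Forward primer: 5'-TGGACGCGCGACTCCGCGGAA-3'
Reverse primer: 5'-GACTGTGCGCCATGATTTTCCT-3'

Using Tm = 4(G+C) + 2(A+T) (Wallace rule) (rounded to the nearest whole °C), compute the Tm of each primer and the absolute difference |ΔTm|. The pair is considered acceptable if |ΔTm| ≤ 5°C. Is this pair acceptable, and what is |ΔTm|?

|ΔTm| = 6°C; the pair is not acceptable.

Forward: A=4 T=2 G=8 C=7 → Tm = 2·6 + 4·15 = 72°C.
Reverse: A=3 T=8 G=5 C=6 → Tm = 2·11 + 4·11 = 66°C.
|ΔTm| = |72 − 66| = 6°C, > 5°C.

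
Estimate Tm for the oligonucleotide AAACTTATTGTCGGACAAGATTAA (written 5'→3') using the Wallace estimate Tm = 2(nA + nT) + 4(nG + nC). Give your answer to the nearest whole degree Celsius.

62°C

Base counts: A=10, T=7, G=4, C=3 (length 24).
Tm = 2·(10+7) + 4·(4+3) = 2·17 + 4·7 = 34 + 28 = 62°C.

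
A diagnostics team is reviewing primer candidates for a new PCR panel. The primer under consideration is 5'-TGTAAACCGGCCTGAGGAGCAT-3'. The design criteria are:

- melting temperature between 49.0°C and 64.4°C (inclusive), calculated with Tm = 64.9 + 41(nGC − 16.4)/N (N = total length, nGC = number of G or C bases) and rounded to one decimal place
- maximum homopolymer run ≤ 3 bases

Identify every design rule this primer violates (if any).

Meets all criteria.

Base counts: A=6, T=4, G=7, C=5 (length 22).
Tm: Tm = 64.9 + 41·(12 − 16.4)/22 = 56.7°C ✓
homopolymer run: longest run = 3 ✓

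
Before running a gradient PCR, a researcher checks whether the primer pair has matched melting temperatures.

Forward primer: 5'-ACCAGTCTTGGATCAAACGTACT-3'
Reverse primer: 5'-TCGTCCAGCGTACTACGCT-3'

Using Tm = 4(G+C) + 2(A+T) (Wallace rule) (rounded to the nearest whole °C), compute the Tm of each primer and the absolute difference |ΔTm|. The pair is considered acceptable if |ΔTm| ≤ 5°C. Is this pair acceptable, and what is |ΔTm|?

|ΔTm| = 6°C; the pair is not acceptable.

Forward: A=7 T=6 G=4 C=6 → Tm = 2·13 + 4·10 = 66°C.
Reverse: A=3 T=5 G=4 C=7 → Tm = 2·8 + 4·11 = 60°C.
|ΔTm| = |66 − 60| = 6°C, > 5°C.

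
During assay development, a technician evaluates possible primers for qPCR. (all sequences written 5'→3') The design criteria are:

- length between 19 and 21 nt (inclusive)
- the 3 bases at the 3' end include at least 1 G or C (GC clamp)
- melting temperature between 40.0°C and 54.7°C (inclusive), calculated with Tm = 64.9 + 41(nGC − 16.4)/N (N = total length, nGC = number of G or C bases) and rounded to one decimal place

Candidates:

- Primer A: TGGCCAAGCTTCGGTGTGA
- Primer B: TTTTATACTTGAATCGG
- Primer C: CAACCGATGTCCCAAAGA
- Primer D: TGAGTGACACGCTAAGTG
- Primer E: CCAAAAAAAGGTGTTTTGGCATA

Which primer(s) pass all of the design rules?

Primer A only.

Primer A (19 nt, A=3 T=5 G=7 C=4): length 19 ✓; 3' end TGA has 1 G/C ✓; Tm = 64.9 + 41·(11 − 16.4)/19 = 53.2°C ✓ — passes.
Primer B (17 nt, A=4 T=8 G=3 C=2): length 17, outside 19–21 ✗; 3' end CGG has 3 G/C ✓; Tm = 64.9 + 41·(5 − 16.4)/17 = 37.4°C, outside 40.0–54.7°C ✗ — fails.
Primer C (18 nt, A=7 T=2 G=3 C=6): length 18, outside 19–21 ✗; 3' end AGA has 1 G/C ✓; Tm = 64.9 + 41·(9 − 16.4)/18 = 48.0°C ✓ — fails.
Primer D (18 nt, A=5 T=4 G=6 C=3): length 18, outside 19–21 ✗; 3' end GTG has 2 G/C ✓; Tm = 64.9 + 41·(9 − 16.4)/18 = 48.0°C ✓ — fails.
Primer E (23 nt, A=9 T=6 G=5 C=3): length 23, outside 19–21 ✗; 3' end ATA has 0 G/C, need ≥1 ✗; Tm = 64.9 + 41·(8 − 16.4)/23 = 49.9°C ✓ — fails.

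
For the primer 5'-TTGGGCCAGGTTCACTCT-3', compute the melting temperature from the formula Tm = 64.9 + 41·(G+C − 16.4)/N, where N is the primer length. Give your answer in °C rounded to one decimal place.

Base counts: A=2, T=6, G=5, C=5; G+C = 10, N = 18.
Tm = 64.9 + 41·(10 − 16.4)/18 = 64.9 + -262.40/18 = 50.3°C.

50.3°C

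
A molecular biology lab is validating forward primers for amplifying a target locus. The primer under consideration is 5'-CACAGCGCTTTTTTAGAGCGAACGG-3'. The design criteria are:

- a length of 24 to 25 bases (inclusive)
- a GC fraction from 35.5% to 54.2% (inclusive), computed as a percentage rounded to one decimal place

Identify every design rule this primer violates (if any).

Base counts: A=6, T=6, G=7, C=6 (length 25).
length: length 25 ✓
GC content: GC 13/25 = 52.0% ✓

Meets all criteria.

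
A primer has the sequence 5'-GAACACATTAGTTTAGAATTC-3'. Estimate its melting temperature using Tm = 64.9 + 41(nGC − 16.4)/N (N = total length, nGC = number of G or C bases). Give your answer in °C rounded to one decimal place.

44.6°C

Base counts: A=8, T=7, G=3, C=3; G+C = 6, N = 21.
Tm = 64.9 + 41·(6 − 16.4)/21 = 64.9 + -426.40/21 = 44.6°C.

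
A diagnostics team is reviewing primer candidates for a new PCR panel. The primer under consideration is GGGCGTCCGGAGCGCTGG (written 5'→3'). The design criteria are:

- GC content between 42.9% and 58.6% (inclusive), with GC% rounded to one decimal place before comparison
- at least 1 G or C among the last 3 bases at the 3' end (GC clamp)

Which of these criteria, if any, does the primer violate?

Fails: GC content.

Base counts: A=1, T=2, G=10, C=5 (length 18).
GC content: GC 15/18 = 83.3%, outside 42.9–58.6% ✗
GC clamp: 3' end TGG has 2 G/C ✓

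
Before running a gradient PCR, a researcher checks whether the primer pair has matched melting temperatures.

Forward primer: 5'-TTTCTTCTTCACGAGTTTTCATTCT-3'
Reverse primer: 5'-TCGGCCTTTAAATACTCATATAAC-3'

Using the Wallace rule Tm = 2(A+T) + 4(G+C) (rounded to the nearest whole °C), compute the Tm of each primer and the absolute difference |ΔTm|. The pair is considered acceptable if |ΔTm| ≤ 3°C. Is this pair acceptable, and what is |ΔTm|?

|ΔTm| = 2°C; the pair is acceptable.

Forward: A=3 T=14 G=2 C=6 → Tm = 2·17 + 4·8 = 66°C.
Reverse: A=8 T=8 G=2 C=6 → Tm = 2·16 + 4·8 = 64°C.
|ΔTm| = |66 − 64| = 2°C, ≤ 3°C.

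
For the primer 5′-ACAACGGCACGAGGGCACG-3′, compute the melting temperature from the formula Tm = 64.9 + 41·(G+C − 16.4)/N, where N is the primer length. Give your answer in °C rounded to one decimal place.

Base counts: A=6, T=0, G=7, C=6; G+C = 13, N = 19.
Tm = 64.9 + 41·(13 − 16.4)/19 = 64.9 + -139.40/19 = 57.6°C.

57.6°C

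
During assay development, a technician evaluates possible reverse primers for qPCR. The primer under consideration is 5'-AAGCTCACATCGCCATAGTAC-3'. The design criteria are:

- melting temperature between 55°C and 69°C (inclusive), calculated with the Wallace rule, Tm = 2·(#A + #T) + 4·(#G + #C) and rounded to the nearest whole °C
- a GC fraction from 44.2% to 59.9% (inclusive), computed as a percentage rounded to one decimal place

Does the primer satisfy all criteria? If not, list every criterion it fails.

Meets all criteria.

Base counts: A=7, T=4, G=3, C=7 (length 21).
Tm: Tm = 2·11 + 4·10 = 62°C ✓
GC content: GC 10/21 = 47.6% ✓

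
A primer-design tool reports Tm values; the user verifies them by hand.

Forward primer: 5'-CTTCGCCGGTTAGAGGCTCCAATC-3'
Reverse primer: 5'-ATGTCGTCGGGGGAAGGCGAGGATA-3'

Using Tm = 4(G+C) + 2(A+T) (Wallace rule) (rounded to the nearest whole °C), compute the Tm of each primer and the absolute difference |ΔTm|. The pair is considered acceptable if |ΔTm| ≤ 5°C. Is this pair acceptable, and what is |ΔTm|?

|ΔTm| = 4°C; the pair is acceptable.

Forward: A=4 T=6 G=6 C=8 → Tm = 2·10 + 4·14 = 76°C.
Reverse: A=6 T=4 G=12 C=3 → Tm = 2·10 + 4·15 = 80°C.
|ΔTm| = |76 − 80| = 4°C, ≤ 5°C.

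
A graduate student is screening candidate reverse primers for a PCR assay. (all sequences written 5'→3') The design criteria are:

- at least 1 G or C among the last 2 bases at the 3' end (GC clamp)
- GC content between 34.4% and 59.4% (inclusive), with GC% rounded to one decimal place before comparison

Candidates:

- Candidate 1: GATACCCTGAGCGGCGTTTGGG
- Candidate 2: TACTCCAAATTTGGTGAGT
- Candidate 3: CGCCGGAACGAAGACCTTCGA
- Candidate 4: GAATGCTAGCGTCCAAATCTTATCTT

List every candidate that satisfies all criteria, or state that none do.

Candidate 2 only.

Candidate 1 (22 nt, A=3 T=5 G=9 C=5): 3' end GG has 2 G/C ✓; GC 14/22 = 63.6%, outside 34.4–59.4% ✗ — fails.
Candidate 2 (19 nt, A=5 T=7 G=4 C=3): 3' end GT has 1 G/C ✓; GC 7/19 = 36.8% ✓ — passes.
Candidate 3 (21 nt, A=6 T=2 G=6 C=7): 3' end GA has 1 G/C ✓; GC 13/21 = 61.9%, outside 34.4–59.4% ✗ — fails.
Candidate 4 (26 nt, A=7 T=9 G=4 C=6): 3' end TT has 0 G/C, need ≥1 ✗; GC 10/26 = 38.5% ✓ — fails.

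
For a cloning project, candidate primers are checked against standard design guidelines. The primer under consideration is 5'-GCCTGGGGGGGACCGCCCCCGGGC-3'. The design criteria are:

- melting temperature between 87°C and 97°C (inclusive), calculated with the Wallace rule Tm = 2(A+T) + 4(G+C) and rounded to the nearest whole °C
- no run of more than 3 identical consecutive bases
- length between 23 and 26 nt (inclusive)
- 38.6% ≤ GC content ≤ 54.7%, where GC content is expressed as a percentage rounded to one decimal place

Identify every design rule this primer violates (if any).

Base counts: A=1, T=1, G=12, C=10 (length 24).
Tm: Tm = 2·2 + 4·22 = 92°C ✓
homopolymer run: longest run = 7, exceeds 3 ✗
length: length 24 ✓
GC content: GC 22/24 = 91.7%, outside 38.6–54.7% ✗

Fails: homopolymer run, GC content.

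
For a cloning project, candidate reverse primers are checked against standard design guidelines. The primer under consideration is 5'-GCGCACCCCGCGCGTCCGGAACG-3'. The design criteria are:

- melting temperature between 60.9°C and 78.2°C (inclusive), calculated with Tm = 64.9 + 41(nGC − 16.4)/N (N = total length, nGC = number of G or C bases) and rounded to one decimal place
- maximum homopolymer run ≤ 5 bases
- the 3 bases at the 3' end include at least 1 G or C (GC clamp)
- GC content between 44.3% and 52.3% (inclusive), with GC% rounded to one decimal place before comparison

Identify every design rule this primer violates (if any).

Fails: GC content.

Base counts: A=3, T=1, G=8, C=11 (length 23).
Tm: Tm = 64.9 + 41·(19 − 16.4)/23 = 69.5°C ✓
homopolymer run: longest run = 4 ✓
GC clamp: 3' end ACG has 2 G/C ✓
GC content: GC 19/23 = 82.6%, outside 44.3–52.3% ✗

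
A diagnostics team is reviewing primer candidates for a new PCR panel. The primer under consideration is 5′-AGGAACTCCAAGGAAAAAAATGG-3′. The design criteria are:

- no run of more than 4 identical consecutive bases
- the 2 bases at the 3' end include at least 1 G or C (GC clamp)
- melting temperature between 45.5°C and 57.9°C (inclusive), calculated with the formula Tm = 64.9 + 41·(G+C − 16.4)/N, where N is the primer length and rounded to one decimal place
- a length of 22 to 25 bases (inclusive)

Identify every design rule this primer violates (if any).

Fails: homopolymer run.

Base counts: A=12, T=2, G=6, C=3 (length 23).
homopolymer run: longest run = 7, exceeds 4 ✗
GC clamp: 3' end GG has 2 G/C ✓
Tm: Tm = 64.9 + 41·(9 − 16.4)/23 = 51.7°C ✓
length: length 23 ✓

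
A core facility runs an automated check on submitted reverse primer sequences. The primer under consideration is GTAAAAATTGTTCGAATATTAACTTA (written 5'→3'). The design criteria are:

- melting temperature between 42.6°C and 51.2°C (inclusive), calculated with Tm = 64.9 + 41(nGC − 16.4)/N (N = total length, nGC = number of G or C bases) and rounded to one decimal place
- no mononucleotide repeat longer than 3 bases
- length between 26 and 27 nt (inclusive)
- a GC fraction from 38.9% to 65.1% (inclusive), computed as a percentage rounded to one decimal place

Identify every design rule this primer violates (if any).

Base counts: A=11, T=10, G=3, C=2 (length 26).
Tm: Tm = 64.9 + 41·(5 − 16.4)/26 = 46.9°C ✓
homopolymer run: longest run = 5, exceeds 3 ✗
length: length 26 ✓
GC content: GC 5/26 = 19.2%, outside 38.9–65.1% ✗

Fails: homopolymer run, GC content.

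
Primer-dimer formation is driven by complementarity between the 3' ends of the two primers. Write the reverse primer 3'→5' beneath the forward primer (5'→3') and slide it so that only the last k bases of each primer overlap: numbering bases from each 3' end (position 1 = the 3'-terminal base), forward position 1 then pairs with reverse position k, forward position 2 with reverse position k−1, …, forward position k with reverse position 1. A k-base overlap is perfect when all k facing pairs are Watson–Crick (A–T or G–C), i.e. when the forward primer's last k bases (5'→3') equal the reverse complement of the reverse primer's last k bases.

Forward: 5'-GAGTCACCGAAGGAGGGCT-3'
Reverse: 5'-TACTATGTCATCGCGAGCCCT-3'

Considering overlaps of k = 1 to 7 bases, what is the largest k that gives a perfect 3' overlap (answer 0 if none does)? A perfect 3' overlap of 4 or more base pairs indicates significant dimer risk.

Last 7 bases (5'→3') — forward …GAGGGCT, reverse …GAGCCCT.
Reverse complement of the reverse primer's last 7 bases: AGGGCTC; its first k bases are the reverse complement of the reverse primer's last k bases, so a perfect k-base overlap needs the forward primer's last k bases to equal them.
Comparing (forward last k vs required): k=1: T vs A ✗; k=2: CT vs AG ✗; k=3: GCT vs AGG ✗; k=4: GGCT vs AGGG ✗; k=5: GGGCT vs AGGGC ✗; k=6: AGGGCT vs AGGGCT ✓; k=7: GAGGGCT vs AGGGCTC ✗.
Only k = 6 is perfect, so the longest perfect 3' overlap is 6.

Longest perfect overlap: 6 complementary base pairs; significant dimer risk (threshold 4).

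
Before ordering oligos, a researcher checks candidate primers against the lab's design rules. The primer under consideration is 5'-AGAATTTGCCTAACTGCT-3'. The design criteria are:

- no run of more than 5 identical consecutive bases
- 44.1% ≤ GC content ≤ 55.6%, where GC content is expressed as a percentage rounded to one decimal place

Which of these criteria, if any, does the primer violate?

Base counts: A=5, T=6, G=3, C=4 (length 18).
homopolymer run: longest run = 3 ✓
GC content: GC 7/18 = 38.9%, outside 44.1–55.6% ✗

Fails: GC content.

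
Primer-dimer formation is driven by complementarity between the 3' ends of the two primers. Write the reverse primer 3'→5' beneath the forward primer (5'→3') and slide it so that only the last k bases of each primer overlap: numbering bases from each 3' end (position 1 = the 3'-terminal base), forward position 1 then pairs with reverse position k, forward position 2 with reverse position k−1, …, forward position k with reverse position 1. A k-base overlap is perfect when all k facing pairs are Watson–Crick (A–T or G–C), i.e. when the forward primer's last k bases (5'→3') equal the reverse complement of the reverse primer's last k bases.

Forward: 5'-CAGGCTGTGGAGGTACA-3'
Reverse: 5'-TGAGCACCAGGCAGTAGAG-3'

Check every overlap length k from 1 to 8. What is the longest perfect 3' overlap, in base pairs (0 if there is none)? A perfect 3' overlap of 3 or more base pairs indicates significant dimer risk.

Longest perfect overlap: 0 complementary base pairs; below the dimer-risk threshold (threshold 3).

Last 8 bases (5'→3') — forward …GAGGTACA, reverse …CAGTAGAG.
Reverse complement of the reverse primer's last 8 bases: CTCTACTG; its first k bases are the reverse complement of the reverse primer's last k bases, so a perfect k-base overlap needs the forward primer's last k bases to equal them.
Comparing (forward last k vs required): k=1: A vs C ✗; k=2: CA vs CT ✗; k=3: ACA vs CTC ✗; k=4: TACA vs CTCT ✗; k=5: GTACA vs CTCTA ✗; k=6: GGTACA vs CTCTAC ✗; k=7: AGGTACA vs CTCTACT ✗; k=8: GAGGTACA vs CTCTACTG ✗.
No overlap length from 1 to 8 is perfect, so the longest perfect 3' overlap is 0.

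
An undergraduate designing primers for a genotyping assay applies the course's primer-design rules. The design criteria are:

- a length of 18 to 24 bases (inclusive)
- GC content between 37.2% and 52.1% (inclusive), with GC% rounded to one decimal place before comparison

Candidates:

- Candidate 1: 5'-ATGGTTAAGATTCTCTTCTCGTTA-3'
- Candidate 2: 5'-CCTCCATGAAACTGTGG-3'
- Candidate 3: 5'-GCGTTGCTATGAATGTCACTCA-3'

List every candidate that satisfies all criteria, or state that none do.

Candidate 1 (24 nt, A=5 T=11 G=4 C=4): length 24 ✓; GC 8/24 = 33.3%, outside 37.2–52.1% ✗ — fails.
Candidate 2 (17 nt, A=4 T=4 G=4 C=5): length 17, outside 18–24 ✗; GC 9/17 = 52.9%, outside 37.2–52.1% ✗ — fails.
Candidate 3 (22 nt, A=5 T=7 G=5 C=5): length 22 ✓; GC 10/22 = 45.5% ✓ — passes.

Candidate 3 only.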